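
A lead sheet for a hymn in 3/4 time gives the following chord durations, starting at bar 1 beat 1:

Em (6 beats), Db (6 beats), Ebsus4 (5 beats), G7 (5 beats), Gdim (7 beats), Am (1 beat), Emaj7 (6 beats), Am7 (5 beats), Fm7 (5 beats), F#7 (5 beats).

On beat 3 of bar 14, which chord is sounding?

Beat 3 of bar 14 is beat (14−1)×3 + 3 = 42 overall.
Running totals: Em ends at 6, Db ends at 12, Ebsus4 ends at 17, G7 ends at 22, Gdim ends at 29, Am ends at 30, Emaj7 ends at 36, Am7 ends at 41, Fm7 ends at 46.
Beat 42 falls within Fm7.

Fm7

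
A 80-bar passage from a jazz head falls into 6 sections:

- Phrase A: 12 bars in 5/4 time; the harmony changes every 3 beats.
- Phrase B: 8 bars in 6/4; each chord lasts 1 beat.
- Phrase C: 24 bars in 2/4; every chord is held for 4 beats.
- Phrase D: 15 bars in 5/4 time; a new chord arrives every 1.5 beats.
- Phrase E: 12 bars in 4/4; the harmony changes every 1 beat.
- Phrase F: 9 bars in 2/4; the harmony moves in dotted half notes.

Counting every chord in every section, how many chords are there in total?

A has 60 beats and chords last 3 each, so 20 chords.
B has 48 beats and chords last 1 each, so 48 chords.
C has 48 beats and chords last 4 each, so 12 chords.
D has 75 beats and chords last 1.5 each, so 50 chords.
E has 48 beats and chords last 1 each, so 48 chords.
F has 18 beats and chords last 3 each, so 6 chords.
Total: 20 + 48 + 12 + 50 + 48 + 6 = 184.

184 chords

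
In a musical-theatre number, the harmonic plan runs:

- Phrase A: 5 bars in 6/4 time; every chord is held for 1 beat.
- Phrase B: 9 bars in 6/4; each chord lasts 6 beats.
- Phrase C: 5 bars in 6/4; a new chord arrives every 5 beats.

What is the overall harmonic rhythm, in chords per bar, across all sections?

45/19 chords per bar

A: 5 × 6 = 30 beats ÷ 1 = 30 chords.
B: 9 × 6 = 54 beats ÷ 6 = 9 chords.
C: 5 × 6 = 30 beats ÷ 5 = 6 chords.
Overall: 45 chords over 19 bars → 45/19 = 45/19 chords per bar.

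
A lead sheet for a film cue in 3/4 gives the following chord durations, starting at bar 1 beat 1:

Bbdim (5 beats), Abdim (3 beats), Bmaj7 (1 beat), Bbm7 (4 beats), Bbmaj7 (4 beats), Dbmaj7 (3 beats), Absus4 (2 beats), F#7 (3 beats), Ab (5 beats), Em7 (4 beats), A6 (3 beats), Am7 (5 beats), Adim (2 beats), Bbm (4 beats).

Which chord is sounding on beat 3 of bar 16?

Bbm

Beat 3 of bar 16 is beat (16−1)×3 + 3 = 48 overall.
Running totals: Bbdim ends at 5, Abdim ends at 8, Bmaj7 ends at 9, Bbm7 ends at 13, Bbmaj7 ends at 17, Dbmaj7 ends at 20, Absus4 ends at 22, F#7 ends at 25, Ab ends at 30, Em7 ends at 34, A6 ends at 37, Am7 ends at 42, Adim ends at 44, Bbm ends at 48.
Beat 48 falls within Bbm.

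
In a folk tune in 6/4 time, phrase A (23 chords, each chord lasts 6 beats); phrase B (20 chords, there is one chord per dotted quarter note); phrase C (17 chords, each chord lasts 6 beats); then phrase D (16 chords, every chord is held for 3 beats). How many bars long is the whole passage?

53 bars

A: 23 × 6 = 138 beats = 23 bars.
B: 20 × 1.5 = 30 beats = 5 bars.
C: 17 × 6 = 102 beats = 17 bars.
D: 16 × 3 = 48 beats = 8 bars.
Total: 23 + 5 + 17 + 8 = 53 bars.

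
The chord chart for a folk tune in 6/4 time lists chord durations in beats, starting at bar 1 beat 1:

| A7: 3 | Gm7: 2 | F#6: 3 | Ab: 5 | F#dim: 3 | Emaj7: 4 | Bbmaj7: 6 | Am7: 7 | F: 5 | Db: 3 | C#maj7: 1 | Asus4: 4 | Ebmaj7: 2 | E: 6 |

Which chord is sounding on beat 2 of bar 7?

F

Beat 2 of bar 7 is beat (7−1)×6 + 2 = 38 overall.
Running totals: A7 ends at 3, Gm7 ends at 5, F#6 ends at 8, Ab ends at 13, F#dim ends at 16, Emaj7 ends at 20, Bbmaj7 ends at 26, Am7 ends at 33, F ends at 38.
Beat 38 falls within F.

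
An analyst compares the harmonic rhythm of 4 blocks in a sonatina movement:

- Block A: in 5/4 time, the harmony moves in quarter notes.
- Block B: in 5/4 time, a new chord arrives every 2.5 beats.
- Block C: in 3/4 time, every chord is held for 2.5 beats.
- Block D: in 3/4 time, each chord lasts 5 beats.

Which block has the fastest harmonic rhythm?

A: 5/1 = 5 chords/bar.
B: 5/2.5 = 2 chords/bar.
C: 3/2.5 = 1.2 chords/bar.
D: 3/5 = 0.6 chords/bar.
Fastest is A at 5 chords/bar.

Block A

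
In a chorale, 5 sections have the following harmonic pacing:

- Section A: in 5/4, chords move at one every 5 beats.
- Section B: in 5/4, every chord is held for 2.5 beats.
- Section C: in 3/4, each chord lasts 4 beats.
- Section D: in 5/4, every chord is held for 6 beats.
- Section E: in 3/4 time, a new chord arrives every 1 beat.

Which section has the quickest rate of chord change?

Section E

A: each chord is 5 beats in 5/4, so 1 per bar.
B: each chord is 2.5 beats in 5/4, so 2 per bar.
C: each chord is 4 beats in 3/4, so 0.75 per bar.
D: each chord is 6 beats in 5/4, so 5/6 per bar.
E: each chord is 1 beat in 3/4, so 3 per bar.
Fastest is E at 3 chords/bar.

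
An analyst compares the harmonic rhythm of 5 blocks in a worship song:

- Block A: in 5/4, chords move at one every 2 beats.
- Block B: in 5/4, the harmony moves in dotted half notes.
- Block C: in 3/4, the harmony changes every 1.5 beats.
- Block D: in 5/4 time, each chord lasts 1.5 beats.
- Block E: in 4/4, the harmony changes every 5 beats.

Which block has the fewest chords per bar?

A: each chord is 2 beats in 5/4, so 2.5 per bar.
B: each chord is 3 beats in 5/4, so 5/3 per bar.
C: each chord is 1.5 beats in 3/4, so 2 per bar.
D: each chord is 1.5 beats in 5/4, so 10/3 per bar.
E: each chord is 5 beats in 4/4, so 0.8 per bar.
Slowest is E at 0.8 chords/bar.

Block E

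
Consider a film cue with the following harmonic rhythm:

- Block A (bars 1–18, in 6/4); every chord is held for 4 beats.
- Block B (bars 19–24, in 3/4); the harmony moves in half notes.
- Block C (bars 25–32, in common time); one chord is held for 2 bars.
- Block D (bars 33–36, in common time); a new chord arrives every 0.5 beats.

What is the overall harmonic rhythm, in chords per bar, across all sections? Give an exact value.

A: 18 × 6 = 108 beats ÷ 4 = 27 chords.
B: 6 × 3 = 18 beats ÷ 2 = 9 chords.
C: 8 × 4 = 32 beats ÷ 8 = 4 chords.
D: 4 × 4 = 16 beats ÷ 0.5 = 32 chords.
Overall: 72 chords over 36 bars → 72/36 = 2 chords per bar.

2 chords per bar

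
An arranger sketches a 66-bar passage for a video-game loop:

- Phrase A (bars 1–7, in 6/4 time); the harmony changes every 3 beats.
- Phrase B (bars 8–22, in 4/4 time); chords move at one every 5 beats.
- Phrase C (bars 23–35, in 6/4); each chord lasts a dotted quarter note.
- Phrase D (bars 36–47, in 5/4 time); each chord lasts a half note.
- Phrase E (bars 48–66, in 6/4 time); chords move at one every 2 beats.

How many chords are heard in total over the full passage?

165 chords

A: 7 bars × 6 beats = 42 beats; 3 beats/chord → 14 chords.
B: 15 bars × 4 beats = 60 beats; 5 beats/chord → 12 chords.
C: 13 bars × 6 beats = 78 beats; 1.5 beats/chord → 52 chords.
D: 12 bars × 5 beats = 60 beats; 2 beats/chord → 30 chords.
E: 19 bars × 6 beats = 114 beats; 2 beats/chord → 57 chords.
Total: 14 + 12 + 52 + 30 + 57 = 165.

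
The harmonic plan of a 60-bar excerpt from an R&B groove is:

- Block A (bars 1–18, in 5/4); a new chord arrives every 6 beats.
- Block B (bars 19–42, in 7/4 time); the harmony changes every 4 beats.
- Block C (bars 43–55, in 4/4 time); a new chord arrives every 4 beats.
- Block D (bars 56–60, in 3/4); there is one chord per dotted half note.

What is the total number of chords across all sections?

75 chords

A: 18 bars × 5 beats = 90 beats; 6 beats/chord → 15 chords.
B: 24 bars × 7 beats = 168 beats; 4 beats/chord → 42 chords.
C: 13 bars × 4 beats = 52 beats; 4 beats/chord → 13 chords.
D: 5 bars × 3 beats = 15 beats; 3 beats/chord → 5 chords.
Total: 15 + 42 + 13 + 5 = 75.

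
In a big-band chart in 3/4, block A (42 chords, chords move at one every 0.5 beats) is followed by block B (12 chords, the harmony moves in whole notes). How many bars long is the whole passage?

A: 42 × 0.5 = 21 beats = 7 bars.
B: 12 × 4 = 48 beats = 16 bars.
Total: 7 + 16 = 23 bars.

23 bars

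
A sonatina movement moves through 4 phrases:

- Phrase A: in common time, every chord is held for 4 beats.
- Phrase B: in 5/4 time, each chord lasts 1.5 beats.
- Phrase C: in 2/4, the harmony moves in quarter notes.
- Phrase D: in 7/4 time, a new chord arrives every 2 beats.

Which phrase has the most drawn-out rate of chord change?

A: 4/4 = 1 chord/bar.
B: 5/1.5 = 10/3 chords/bar.
C: 2/1 = 2 chords/bar.
D: 7/2 = 3.5 chords/bar.
Slowest is A at 1 chords/bar.

Phrase A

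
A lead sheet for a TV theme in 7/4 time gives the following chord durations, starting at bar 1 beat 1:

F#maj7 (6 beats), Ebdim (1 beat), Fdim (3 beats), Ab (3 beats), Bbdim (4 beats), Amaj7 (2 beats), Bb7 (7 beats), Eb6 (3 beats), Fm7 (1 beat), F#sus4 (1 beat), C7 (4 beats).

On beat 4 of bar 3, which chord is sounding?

Amaj7

Beat 4 of bar 3 is beat (3−1)×7 + 4 = 18 overall.
Running totals: F#maj7 ends at 6, Ebdim ends at 7, Fdim ends at 10, Ab ends at 13, Bbdim ends at 17, Amaj7 ends at 19.
Beat 18 falls within Amaj7.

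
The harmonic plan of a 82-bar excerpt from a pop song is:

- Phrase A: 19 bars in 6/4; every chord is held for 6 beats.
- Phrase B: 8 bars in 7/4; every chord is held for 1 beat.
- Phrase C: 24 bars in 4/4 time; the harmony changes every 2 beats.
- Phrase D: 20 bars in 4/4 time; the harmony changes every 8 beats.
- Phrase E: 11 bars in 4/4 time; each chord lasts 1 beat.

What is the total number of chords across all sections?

177 chords

A: 19·6 = 114 beats, 114/6 = 19 chords.
B: 8·7 = 56 beats, 56/1 = 56 chords.
C: 24·4 = 96 beats, 96/2 = 48 chords.
D: 20·4 = 80 beats, 80/8 = 10 chords.
E: 11·4 = 44 beats, 44/1 = 44 chords.
Total: 19 + 56 + 48 + 10 + 44 = 177.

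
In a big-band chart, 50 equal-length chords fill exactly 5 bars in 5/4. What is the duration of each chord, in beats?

0.5 beats

5 bars × 5 beats/bar = 25 beats total.
25 beats ÷ 50 chords = 0.5 beats per chord.
(That is an eighth note.)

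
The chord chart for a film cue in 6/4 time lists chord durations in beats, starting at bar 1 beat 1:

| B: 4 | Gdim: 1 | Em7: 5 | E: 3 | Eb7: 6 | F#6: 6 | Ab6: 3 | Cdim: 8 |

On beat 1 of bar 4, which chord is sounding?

Beat 1 of bar 4 is beat (4−1)×6 + 1 = 19 overall.
Running totals: B ends at 4, Gdim ends at 5, Em7 ends at 10, E ends at 13, Eb7 ends at 19.
Beat 19 falls within Eb7.

Eb7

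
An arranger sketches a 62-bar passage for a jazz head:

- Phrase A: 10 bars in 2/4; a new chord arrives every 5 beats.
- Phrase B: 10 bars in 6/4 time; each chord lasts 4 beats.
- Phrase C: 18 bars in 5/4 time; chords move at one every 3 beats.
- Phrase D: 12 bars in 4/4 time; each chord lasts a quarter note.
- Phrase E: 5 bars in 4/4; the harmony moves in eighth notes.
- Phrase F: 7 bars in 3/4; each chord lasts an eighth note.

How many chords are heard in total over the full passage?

179 chords

A: 10 bars × 2 beats = 20 beats; 5 beats/chord → 4 chords.
B: 10 bars × 6 beats = 60 beats; 4 beats/chord → 15 chords.
C: 18 bars × 5 beats = 90 beats; 3 beats/chord → 30 chords.
D: 12 bars × 4 beats = 48 beats; 1 beat/chord → 48 chords.
E: 5 bars × 4 beats = 20 beats; 0.5 beats/chord → 40 chords.
F: 7 bars × 3 beats = 21 beats; 0.5 beats/chord → 42 chords.
Total: 4 + 15 + 30 + 48 + 40 + 42 = 179.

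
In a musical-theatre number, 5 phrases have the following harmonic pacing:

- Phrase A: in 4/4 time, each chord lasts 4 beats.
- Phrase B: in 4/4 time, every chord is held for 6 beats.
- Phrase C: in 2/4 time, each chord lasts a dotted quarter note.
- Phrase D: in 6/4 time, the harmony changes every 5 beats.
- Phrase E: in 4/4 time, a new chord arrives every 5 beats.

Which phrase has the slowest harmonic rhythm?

Phrase B

A: each chord is 4 beats in 4/4, so 1 per bar.
B: each chord is 6 beats in 4/4, so 2/3 per bar.
C: each chord is 1.5 beats in 2/4, so 4/3 per bar.
D: each chord is 5 beats in 6/4, so 1.2 per bar.
E: each chord is 5 beats in 4/4, so 0.8 per bar.
Slowest is B at 2/3 chords/bar.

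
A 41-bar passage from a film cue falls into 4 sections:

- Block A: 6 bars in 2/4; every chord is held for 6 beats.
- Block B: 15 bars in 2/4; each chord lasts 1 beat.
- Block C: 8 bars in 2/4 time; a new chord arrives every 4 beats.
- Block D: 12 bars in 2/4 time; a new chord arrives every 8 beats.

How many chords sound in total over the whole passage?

A: 6 bars × 2 beats = 12 beats; 6 beats/chord → 2 chords.
B: 15 bars × 2 beats = 30 beats; 1 beat/chord → 30 chords.
C: 8 bars × 2 beats = 16 beats; 4 beats/chord → 4 chords.
D: 12 bars × 2 beats = 24 beats; 8 beats/chord → 3 chords.
Total: 2 + 30 + 4 + 3 = 39.

39 chords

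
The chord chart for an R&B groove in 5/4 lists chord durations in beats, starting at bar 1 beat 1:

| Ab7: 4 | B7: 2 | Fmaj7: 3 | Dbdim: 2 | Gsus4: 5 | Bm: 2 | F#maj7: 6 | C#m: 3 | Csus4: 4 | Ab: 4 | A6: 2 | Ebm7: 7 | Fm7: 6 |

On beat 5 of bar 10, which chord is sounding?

Beat 5 of bar 10 is beat (10−1)×5 + 5 = 50 overall.
Running totals: Ab7 ends at 4, B7 ends at 6, Fmaj7 ends at 9, Dbdim ends at 11, Gsus4 ends at 16, Bm ends at 18, F#maj7 ends at 24, C#m ends at 27, Csus4 ends at 31, Ab ends at 35, A6 ends at 37, Ebm7 ends at 44, Fm7 ends at 50.
Beat 50 falls within Fm7.

Fm7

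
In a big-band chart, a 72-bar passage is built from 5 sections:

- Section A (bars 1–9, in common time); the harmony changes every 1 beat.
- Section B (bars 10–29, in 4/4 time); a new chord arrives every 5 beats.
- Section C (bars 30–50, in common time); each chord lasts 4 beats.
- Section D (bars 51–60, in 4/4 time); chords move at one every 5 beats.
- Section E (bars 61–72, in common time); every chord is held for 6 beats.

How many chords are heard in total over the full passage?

89 chords

A has 36 beats and chords last 1 each, so 36 chords.
B has 80 beats and chords last 5 each, so 16 chords.
C has 84 beats and chords last 4 each, so 21 chords.
D has 40 beats and chords last 5 each, so 8 chords.
E has 48 beats and chords last 6 each, so 8 chords.
Total: 36 + 16 + 21 + 8 + 8 = 89.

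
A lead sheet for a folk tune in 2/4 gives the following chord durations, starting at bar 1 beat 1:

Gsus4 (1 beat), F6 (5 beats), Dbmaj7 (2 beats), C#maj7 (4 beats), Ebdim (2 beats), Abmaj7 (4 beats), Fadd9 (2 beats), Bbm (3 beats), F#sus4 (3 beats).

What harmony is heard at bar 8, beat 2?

Beat 2 of bar 8 is beat (8−1)×2 + 2 = 16 overall.
Running totals: Gsus4 ends at 1, F6 ends at 6, Dbmaj7 ends at 8, C#maj7 ends at 12, Ebdim ends at 14, Abmaj7 ends at 18.
Beat 16 falls within Abmaj7.

Abmaj7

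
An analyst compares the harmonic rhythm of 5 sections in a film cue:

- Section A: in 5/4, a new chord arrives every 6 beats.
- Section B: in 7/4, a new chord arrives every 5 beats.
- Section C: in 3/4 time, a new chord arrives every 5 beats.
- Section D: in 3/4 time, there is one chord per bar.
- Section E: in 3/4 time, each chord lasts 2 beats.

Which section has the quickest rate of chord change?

A: 5 beats/bar ÷ 6 beats/chord = 5/6 chords/bar.
B: 7 beats/bar ÷ 5 beats/chord = 1.4 chords/bar.
C: 3 beats/bar ÷ 5 beats/chord = 0.6 chords/bar.
D: 3 beats/bar ÷ 3 beats/chord = 1 chord/bar.
E: 3 beats/bar ÷ 2 beats/chord = 1.5 chords/bar.
Fastest is E at 1.5 chords/bar.

Section E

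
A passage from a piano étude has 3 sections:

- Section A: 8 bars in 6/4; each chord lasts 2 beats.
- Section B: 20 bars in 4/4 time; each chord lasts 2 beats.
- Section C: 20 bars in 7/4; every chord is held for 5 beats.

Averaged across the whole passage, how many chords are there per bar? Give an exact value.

A: 8 bars of 6 beats is 48 beats; at 2 beats each that's 24 chords.
B: 20 bars of 4 beats is 80 beats; at 2 beats each that's 40 chords.
C: 20 bars of 7 beats is 140 beats; at 5 beats each that's 28 chords.
Overall: 92 chords over 48 bars → 92/48 = 23/12 chords per bar.

23/12 chords per bar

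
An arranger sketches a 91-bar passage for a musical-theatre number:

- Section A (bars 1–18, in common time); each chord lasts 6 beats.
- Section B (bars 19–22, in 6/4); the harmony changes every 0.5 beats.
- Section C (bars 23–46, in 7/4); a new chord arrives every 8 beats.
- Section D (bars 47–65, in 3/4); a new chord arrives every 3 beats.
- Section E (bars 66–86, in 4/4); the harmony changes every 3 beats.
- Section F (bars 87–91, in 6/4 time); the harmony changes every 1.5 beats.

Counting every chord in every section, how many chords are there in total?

A: 18 bars × 4 beats = 72 beats; 6 beats/chord → 12 chords.
B: 4 bars × 6 beats = 24 beats; 0.5 beats/chord → 48 chords.
C: 24 bars × 7 beats = 168 beats; 8 beats/chord → 21 chords.
D: 19 bars × 3 beats = 57 beats; 3 beats/chord → 19 chords.
E: 21 bars × 4 beats = 84 beats; 3 beats/chord → 28 chords.
F: 5 bars × 6 beats = 30 beats; 1.5 beats/chord → 20 chords.
Total: 12 + 48 + 21 + 19 + 28 + 20 = 148.

148 chords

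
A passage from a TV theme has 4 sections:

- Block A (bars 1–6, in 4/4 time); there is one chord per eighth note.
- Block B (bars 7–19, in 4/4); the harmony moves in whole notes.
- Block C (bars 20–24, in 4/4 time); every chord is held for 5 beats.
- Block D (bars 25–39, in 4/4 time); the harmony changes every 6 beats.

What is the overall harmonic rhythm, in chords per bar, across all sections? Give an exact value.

A: 6 × 4 = 24 beats ÷ 0.5 = 48 chords.
B: 13 × 4 = 52 beats ÷ 4 = 13 chords.
C: 5 × 4 = 20 beats ÷ 5 = 4 chords.
D: 15 × 4 = 60 beats ÷ 6 = 10 chords.
Overall: 75 chords over 39 bars → 75/39 = 25/13 chords per bar.

25/13 chords per bar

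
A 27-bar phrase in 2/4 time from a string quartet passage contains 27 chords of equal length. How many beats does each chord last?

2 beats

27 bars × 2 beats/bar = 54 beats total.
54 beats ÷ 27 chords = 2 beats per chord.
(That is a half note.)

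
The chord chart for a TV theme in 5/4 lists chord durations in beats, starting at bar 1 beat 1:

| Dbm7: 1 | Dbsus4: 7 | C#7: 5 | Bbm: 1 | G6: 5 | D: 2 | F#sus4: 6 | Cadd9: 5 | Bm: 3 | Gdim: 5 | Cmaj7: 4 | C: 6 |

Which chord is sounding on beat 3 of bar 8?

Beat 3 of bar 8 is beat (8−1)×5 + 3 = 38 overall.
Running totals: Dbm7 ends at 1, Dbsus4 ends at 8, C#7 ends at 13, Bbm ends at 14, G6 ends at 19, D ends at 21, F#sus4 ends at 27, Cadd9 ends at 32, Bm ends at 35, Gdim ends at 40.
Beat 38 falls within Gdim.

Gdim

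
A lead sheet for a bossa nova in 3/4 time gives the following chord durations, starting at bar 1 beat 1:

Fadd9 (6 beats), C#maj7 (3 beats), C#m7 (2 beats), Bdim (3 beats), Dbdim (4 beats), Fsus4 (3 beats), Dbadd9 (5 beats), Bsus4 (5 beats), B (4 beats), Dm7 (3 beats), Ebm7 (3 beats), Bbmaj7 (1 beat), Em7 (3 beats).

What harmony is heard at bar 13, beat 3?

Beat 3 of bar 13 is beat (13−1)×3 + 3 = 39 overall.
Running totals: Fadd9 ends at 6, C#maj7 ends at 9, C#m7 ends at 11, Bdim ends at 14, Dbdim ends at 18, Fsus4 ends at 21, Dbadd9 ends at 26, Bsus4 ends at 31, B ends at 35, Dm7 ends at 38, Ebm7 ends at 41.
Beat 39 falls within Ebm7.

Ebm7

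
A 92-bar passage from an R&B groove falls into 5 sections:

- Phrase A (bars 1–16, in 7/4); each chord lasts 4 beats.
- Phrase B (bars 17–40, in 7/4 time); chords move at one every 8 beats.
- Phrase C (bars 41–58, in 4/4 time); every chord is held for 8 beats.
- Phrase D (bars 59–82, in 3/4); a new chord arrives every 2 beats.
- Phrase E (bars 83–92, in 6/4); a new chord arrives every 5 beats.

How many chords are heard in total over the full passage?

A has 112 beats and chords last 4 each, so 28 chords.
B has 168 beats and chords last 8 each, so 21 chords.
C has 72 beats and chords last 8 each, so 9 chords.
D has 72 beats and chords last 2 each, so 36 chords.
E has 60 beats and chords last 5 each, so 12 chords.
Total: 28 + 21 + 9 + 36 + 12 = 106.

106 chords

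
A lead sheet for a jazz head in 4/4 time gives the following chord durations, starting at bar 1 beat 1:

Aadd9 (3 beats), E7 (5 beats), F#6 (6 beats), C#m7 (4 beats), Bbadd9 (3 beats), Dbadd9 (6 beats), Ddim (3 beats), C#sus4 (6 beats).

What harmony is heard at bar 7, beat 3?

Beat 3 of bar 7 is beat (7−1)×4 + 3 = 27 overall.
Running totals: Aadd9 ends at 3, E7 ends at 8, F#6 ends at 14, C#m7 ends at 18, Bbadd9 ends at 21, Dbadd9 ends at 27.
Beat 27 falls within Dbadd9.

Dbadd9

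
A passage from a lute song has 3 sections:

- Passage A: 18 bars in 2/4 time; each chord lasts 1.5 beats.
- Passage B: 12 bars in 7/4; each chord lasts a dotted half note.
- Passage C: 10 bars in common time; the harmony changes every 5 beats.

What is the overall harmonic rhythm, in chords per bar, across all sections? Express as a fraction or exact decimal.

A: 18 × 2 = 36 beats ÷ 1.5 = 24 chords.
B: 12 × 7 = 84 beats ÷ 3 = 28 chords.
C: 10 × 4 = 40 beats ÷ 5 = 8 chords.
Overall: 60 chords over 40 bars → 60/40 = 1.5 chords per bar.

1.5 chords per bar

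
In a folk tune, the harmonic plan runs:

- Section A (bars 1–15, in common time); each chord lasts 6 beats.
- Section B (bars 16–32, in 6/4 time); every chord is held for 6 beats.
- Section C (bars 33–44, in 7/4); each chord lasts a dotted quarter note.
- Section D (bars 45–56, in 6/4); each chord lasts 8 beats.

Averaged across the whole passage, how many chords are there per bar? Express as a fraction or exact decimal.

23/14 chords per bar

A: 15 × 4 = 60 beats ÷ 6 = 10 chords.
B: 17 × 6 = 102 beats ÷ 6 = 17 chords.
C: 12 × 7 = 84 beats ÷ 1.5 = 56 chords.
D: 12 × 6 = 72 beats ÷ 8 = 9 chords.
Overall: 92 chords over 56 bars → 92/56 = 23/14 chords per bar.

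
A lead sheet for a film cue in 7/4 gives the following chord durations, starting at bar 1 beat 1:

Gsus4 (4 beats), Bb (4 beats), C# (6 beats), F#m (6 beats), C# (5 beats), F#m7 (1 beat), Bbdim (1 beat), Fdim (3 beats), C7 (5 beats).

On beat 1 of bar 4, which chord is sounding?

C#

Beat 1 of bar 4 is beat (4−1)×7 + 1 = 22 overall.
Running totals: Gsus4 ends at 4, Bb ends at 8, C# ends at 14, F#m ends at 20, C# ends at 25.
Beat 22 falls within C#.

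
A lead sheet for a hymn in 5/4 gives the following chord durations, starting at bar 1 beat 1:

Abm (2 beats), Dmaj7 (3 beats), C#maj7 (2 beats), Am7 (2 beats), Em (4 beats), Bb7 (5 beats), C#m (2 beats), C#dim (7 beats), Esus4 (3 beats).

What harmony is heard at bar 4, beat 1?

Bb7

Beat 1 of bar 4 is beat (4−1)×5 + 1 = 16 overall.
Running totals: Abm ends at 2, Dmaj7 ends at 5, C#maj7 ends at 7, Am7 ends at 9, Em ends at 13, Bb7 ends at 18.
Beat 16 falls within Bb7.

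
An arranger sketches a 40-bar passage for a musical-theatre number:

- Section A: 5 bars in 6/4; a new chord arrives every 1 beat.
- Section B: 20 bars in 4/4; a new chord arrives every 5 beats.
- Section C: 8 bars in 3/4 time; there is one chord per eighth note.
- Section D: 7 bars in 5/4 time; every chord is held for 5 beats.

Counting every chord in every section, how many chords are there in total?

A: 5 bars × 6 beats = 30 beats; 1 beat/chord → 30 chords.
B: 20 bars × 4 beats = 80 beats; 5 beats/chord → 16 chords.
C: 8 bars × 3 beats = 24 beats; 0.5 beats/chord → 48 chords.
D: 7 bars × 5 beats = 35 beats; 5 beats/chord → 7 chords.
Total: 30 + 16 + 48 + 7 = 101.

101 chords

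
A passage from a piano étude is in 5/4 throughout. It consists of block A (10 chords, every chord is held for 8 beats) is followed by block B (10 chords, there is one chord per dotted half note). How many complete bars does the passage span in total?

A: 10 × 8 = 80 beats = 16 bars.
B: 10 × 3 = 30 beats = 6 bars.
Total: 16 + 6 = 22 bars.

22 bars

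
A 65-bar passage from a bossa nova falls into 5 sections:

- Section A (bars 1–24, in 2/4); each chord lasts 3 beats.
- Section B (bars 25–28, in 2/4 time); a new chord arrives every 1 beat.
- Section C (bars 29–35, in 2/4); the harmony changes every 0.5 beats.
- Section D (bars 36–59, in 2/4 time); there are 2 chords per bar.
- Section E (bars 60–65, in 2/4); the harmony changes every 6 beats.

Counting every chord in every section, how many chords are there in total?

102 chords

A has 48 beats and chords last 3 each, so 16 chords.
B has 8 beats and chords last 1 each, so 8 chords.
C has 14 beats and chords last 0.5 each, so 28 chords.
D has 48 beats and chords last 1 each, so 48 chords.
E has 12 beats and chords last 6 each, so 2 chords.
Total: 16 + 8 + 28 + 48 + 2 = 102.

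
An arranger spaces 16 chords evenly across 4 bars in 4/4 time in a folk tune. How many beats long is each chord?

1 beat

4 bars × 4 beats/bar = 16 beats total.
16 beats ÷ 16 chords = 1 beats per chord.
(That is a quarter note.)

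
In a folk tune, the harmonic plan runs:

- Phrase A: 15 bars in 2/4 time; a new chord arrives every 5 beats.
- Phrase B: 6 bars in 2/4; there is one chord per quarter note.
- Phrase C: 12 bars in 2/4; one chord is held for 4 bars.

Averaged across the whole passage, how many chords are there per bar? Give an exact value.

7/11 chords per bar

A: 15 × 2 = 30 beats ÷ 5 = 6 chords.
B: 6 × 2 = 12 beats ÷ 1 = 12 chords.
C: 12 × 2 = 24 beats ÷ 8 = 3 chords.
Overall: 21 chords over 33 bars → 21/33 = 7/11 chords per bar.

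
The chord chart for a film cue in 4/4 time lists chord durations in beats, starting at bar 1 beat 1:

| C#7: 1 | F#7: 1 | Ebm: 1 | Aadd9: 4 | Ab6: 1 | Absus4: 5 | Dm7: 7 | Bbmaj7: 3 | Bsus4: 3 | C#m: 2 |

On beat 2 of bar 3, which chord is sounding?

Beat 2 of bar 3 is beat (3−1)×4 + 2 = 10 overall.
Running totals: C#7 ends at 1, F#7 ends at 2, Ebm ends at 3, Aadd9 ends at 7, Ab6 ends at 8, Absus4 ends at 13.
Beat 10 falls within Absus4.

Absus4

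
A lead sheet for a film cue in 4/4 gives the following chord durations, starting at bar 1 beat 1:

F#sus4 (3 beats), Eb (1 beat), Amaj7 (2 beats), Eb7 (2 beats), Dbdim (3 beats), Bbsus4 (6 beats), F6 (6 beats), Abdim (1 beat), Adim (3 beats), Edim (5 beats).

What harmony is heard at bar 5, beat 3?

F6

Beat 3 of bar 5 is beat (5−1)×4 + 3 = 19 overall.
Running totals: F#sus4 ends at 3, Eb ends at 4, Amaj7 ends at 6, Eb7 ends at 8, Dbdim ends at 11, Bbsus4 ends at 17, F6 ends at 23.
Beat 19 falls within F6.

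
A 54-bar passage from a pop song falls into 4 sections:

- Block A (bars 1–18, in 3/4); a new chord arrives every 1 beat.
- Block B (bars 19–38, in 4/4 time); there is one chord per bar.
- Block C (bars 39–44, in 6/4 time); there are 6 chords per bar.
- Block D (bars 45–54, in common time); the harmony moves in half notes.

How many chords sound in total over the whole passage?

A: 18·3 = 54 beats, 54/1 = 54 chords.
B: 20·4 = 80 beats, 80/4 = 20 chords.
C: 6·6 = 36 beats, 36/1 = 36 chords.
D: 10·4 = 40 beats, 40/2 = 20 chords.
Total: 54 + 20 + 36 + 20 = 130.

130 chords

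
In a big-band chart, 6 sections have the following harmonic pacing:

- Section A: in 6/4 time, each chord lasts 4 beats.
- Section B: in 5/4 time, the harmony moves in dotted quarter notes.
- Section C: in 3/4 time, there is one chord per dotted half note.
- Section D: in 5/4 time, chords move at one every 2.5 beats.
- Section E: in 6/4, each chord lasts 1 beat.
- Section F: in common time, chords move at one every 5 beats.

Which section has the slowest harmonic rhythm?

A: 6 beats/bar ÷ 4 beats/chord = 1.5 chords/bar.
B: 5 beats/bar ÷ 1.5 beats/chord = 10/3 chords/bar.
C: 3 beats/bar ÷ 3 beats/chord = 1 chord/bar.
D: 5 beats/bar ÷ 2.5 beats/chord = 2 chords/bar.
E: 6 beats/bar ÷ 1 beat/chord = 6 chords/bar.
F: 4 beats/bar ÷ 5 beats/chord = 0.8 chords/bar.
Slowest is F at 0.8 chords/bar.

Section F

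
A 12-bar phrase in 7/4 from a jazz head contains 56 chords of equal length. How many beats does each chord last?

12 bars × 7 beats/bar = 84 beats total.
84 beats ÷ 56 chords = 1.5 beats per chord.
(That is a dotted quarter note.)

1.5 beats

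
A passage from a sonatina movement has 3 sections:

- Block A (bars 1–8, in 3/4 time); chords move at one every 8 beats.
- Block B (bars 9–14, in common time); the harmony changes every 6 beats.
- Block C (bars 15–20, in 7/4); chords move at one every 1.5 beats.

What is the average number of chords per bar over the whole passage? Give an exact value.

A: 8 × 3 = 24 beats ÷ 8 = 3 chords.
B: 6 × 4 = 24 beats ÷ 6 = 4 chords.
C: 6 × 7 = 42 beats ÷ 1.5 = 28 chords.
Overall: 35 chords over 20 bars → 35/20 = 1.75 chords per bar.

1.75 chords per bar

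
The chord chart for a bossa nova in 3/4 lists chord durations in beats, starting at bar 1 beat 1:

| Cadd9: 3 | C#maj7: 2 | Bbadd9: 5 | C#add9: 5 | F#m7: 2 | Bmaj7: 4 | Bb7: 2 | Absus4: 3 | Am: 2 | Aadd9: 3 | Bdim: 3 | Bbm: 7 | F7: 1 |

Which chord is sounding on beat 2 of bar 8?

Beat 2 of bar 8 is beat (8−1)×3 + 2 = 23 overall.
Running totals: Cadd9 ends at 3, C#maj7 ends at 5, Bbadd9 ends at 10, C#add9 ends at 15, F#m7 ends at 17, Bmaj7 ends at 21, Bb7 ends at 23.
Beat 23 falls within Bb7.

Bb7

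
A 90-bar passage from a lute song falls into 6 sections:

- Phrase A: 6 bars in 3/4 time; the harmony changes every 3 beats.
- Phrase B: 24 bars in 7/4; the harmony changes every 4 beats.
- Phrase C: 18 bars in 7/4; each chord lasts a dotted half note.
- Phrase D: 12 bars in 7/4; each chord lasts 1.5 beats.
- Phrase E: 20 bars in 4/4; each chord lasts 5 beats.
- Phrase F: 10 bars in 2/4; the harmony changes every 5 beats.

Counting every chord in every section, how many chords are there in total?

166 chords

A: 6 bars × 3 beats = 18 beats; 3 beats/chord → 6 chords.
B: 24 bars × 7 beats = 168 beats; 4 beats/chord → 42 chords.
C: 18 bars × 7 beats = 126 beats; 3 beats/chord → 42 chords.
D: 12 bars × 7 beats = 84 beats; 1.5 beats/chord → 56 chords.
E: 20 bars × 4 beats = 80 beats; 5 beats/chord → 16 chords.
F: 10 bars × 2 beats = 20 beats; 5 beats/chord → 4 chords.
Total: 6 + 42 + 42 + 56 + 16 + 4 = 166.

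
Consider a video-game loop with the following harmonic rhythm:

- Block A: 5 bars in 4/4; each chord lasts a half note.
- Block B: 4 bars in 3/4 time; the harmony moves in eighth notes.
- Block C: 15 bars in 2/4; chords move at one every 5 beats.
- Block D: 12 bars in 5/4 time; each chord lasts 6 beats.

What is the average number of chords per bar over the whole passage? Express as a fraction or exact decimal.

25/18 chords per bar

A: 5 bars of 4 beats is 20 beats; at 2 beats each that's 10 chords.
B: 4 bars of 3 beats is 12 beats; at 0.5 beats each that's 24 chords.
C: 15 bars of 2 beats is 30 beats; at 5 beats each that's 6 chords.
D: 12 bars of 5 beats is 60 beats; at 6 beats each that's 10 chords.
Overall: 50 chords over 36 bars → 50/36 = 25/18 chords per bar.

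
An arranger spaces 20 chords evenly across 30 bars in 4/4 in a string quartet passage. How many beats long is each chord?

30 bars × 4 beats/bar = 120 beats total.
120 beats ÷ 20 chords = 6 beats per chord.

6 beats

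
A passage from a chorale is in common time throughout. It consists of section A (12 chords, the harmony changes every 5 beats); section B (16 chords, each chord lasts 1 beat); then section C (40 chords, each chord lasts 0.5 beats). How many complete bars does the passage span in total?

24 bars

A: 12 × 5 = 60 beats = 15 bars.
B: 16 × 1 = 16 beats = 4 bars.
C: 40 × 0.5 = 20 beats = 5 bars.
Total: 15 + 4 + 5 = 24 bars.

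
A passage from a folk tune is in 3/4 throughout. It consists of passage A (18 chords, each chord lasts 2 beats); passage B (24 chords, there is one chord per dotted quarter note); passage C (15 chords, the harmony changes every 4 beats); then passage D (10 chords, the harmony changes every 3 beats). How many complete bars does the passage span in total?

A: 18 × 2 = 36 beats = 12 bars.
B: 24 × 1.5 = 36 beats = 12 bars.
C: 15 × 4 = 60 beats = 20 bars.
D: 10 × 3 = 30 beats = 10 bars.
Total: 12 + 12 + 20 + 10 = 54 bars.

54 bars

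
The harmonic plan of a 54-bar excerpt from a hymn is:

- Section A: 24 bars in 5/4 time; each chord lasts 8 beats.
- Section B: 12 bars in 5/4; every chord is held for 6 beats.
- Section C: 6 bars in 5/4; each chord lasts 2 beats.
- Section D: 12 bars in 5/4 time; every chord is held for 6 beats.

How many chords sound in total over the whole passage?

50 chords

A: 24·5 = 120 beats, 120/8 = 15 chords.
B: 12·5 = 60 beats, 60/6 = 10 chords.
C: 6·5 = 30 beats, 30/2 = 15 chords.
D: 12·5 = 60 beats, 60/6 = 10 chords.
Total: 15 + 10 + 15 + 10 = 50.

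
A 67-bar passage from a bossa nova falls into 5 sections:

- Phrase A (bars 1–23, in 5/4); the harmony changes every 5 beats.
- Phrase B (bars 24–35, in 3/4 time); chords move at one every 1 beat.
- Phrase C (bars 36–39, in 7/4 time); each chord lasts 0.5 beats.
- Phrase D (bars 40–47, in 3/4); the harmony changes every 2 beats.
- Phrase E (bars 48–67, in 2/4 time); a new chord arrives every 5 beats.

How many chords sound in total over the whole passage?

A has 115 beats and chords last 5 each, so 23 chords.
B has 36 beats and chords last 1 each, so 36 chords.
C has 28 beats and chords last 0.5 each, so 56 chords.
D has 24 beats and chords last 2 each, so 12 chords.
E has 40 beats and chords last 5 each, so 8 chords.
Total: 23 + 36 + 56 + 12 + 8 = 135.

135 chords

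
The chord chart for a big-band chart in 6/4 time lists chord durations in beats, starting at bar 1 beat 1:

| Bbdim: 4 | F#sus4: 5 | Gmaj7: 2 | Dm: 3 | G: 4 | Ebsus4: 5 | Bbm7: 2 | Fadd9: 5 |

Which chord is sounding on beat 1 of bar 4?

Ebsus4

Beat 1 of bar 4 is beat (4−1)×6 + 1 = 19 overall.
Running totals: Bbdim ends at 4, F#sus4 ends at 9, Gmaj7 ends at 11, Dm ends at 14, G ends at 18, Ebsus4 ends at 23.
Beat 19 falls within Ebsus4.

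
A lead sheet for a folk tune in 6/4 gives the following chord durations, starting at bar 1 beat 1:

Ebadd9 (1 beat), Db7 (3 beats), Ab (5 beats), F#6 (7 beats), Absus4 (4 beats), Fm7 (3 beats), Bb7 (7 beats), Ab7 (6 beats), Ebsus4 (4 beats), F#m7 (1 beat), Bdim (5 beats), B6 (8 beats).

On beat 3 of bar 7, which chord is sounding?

Beat 3 of bar 7 is beat (7−1)×6 + 3 = 39 overall.
Running totals: Ebadd9 ends at 1, Db7 ends at 4, Ab ends at 9, F#6 ends at 16, Absus4 ends at 20, Fm7 ends at 23, Bb7 ends at 30, Ab7 ends at 36, Ebsus4 ends at 40.
Beat 39 falls within Ebsus4.

Ebsus4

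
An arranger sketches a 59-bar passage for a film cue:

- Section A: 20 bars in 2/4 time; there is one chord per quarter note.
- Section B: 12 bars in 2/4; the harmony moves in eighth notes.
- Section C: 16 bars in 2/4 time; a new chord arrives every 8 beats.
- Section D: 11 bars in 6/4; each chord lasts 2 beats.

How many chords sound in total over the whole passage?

A: 20·2 = 40 beats, 40/1 = 40 chords.
B: 12·2 = 24 beats, 24/0.5 = 48 chords.
C: 16·2 = 32 beats, 32/8 = 4 chords.
D: 11·6 = 66 beats, 66/2 = 33 chords.
Total: 40 + 48 + 4 + 33 = 125.

125 chords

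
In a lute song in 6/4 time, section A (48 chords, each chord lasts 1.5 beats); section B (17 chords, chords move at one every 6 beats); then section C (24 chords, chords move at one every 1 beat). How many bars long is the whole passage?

33 bars

A: 48 × 1.5 = 72 beats = 12 bars.
B: 17 × 6 = 102 beats = 17 bars.
C: 24 × 1 = 24 beats = 4 bars.
Total: 12 + 17 + 4 = 33 bars.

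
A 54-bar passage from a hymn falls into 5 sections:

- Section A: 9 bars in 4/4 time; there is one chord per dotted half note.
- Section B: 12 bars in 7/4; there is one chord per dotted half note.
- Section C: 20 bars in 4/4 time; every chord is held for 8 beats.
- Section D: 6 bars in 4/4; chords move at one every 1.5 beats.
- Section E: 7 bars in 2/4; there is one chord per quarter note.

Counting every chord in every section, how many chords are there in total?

A has 36 beats and chords last 3 each, so 12 chords.
B has 84 beats and chords last 3 each, so 28 chords.
C has 80 beats and chords last 8 each, so 10 chords.
D has 24 beats and chords last 1.5 each, so 16 chords.
E has 14 beats and chords last 1 each, so 14 chords.
Total: 12 + 28 + 10 + 16 + 14 = 80.

80 chords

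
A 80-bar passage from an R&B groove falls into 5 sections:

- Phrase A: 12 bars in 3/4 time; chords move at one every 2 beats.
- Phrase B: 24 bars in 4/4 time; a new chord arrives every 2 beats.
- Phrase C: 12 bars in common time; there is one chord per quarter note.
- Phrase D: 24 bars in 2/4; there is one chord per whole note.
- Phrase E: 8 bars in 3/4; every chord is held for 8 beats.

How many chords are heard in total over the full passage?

129 chords

A: 12 bars × 3 beats = 36 beats; 2 beats/chord → 18 chords.
B: 24 bars × 4 beats = 96 beats; 2 beats/chord → 48 chords.
C: 12 bars × 4 beats = 48 beats; 1 beat/chord → 48 chords.
D: 24 bars × 2 beats = 48 beats; 4 beats/chord → 12 chords.
E: 8 bars × 3 beats = 24 beats; 8 beats/chord → 3 chords.
Total: 18 + 48 + 48 + 12 + 3 = 129.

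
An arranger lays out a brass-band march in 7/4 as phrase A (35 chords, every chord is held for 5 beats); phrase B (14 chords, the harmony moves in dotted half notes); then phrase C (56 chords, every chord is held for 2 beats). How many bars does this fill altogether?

47 bars

A: 35 × 5 = 175 beats = 25 bars.
B: 14 × 3 = 42 beats = 6 bars.
C: 56 × 2 = 112 beats = 16 bars.
Total: 25 + 6 + 16 = 47 bars.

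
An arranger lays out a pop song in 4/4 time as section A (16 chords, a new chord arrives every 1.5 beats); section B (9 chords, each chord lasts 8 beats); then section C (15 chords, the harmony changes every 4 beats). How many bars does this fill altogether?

39 bars

A: 16 × 1.5 = 24 beats = 6 bars.
B: 9 × 8 = 72 beats = 18 bars.
C: 15 × 4 = 60 beats = 15 bars.
Total: 6 + 18 + 15 = 39 bars.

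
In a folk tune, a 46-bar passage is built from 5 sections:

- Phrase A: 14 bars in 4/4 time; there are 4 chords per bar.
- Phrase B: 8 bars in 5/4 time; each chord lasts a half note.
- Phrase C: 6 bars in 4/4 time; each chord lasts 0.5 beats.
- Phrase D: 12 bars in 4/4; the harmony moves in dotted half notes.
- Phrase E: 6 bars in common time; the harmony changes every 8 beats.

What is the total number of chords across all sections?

A has 56 beats and chords last 1 each, so 56 chords.
B has 40 beats and chords last 2 each, so 20 chords.
C has 24 beats and chords last 0.5 each, so 48 chords.
D has 48 beats and chords last 3 each, so 16 chords.
E has 24 beats and chords last 8 each, so 3 chords.
Total: 56 + 20 + 48 + 16 + 3 = 143.

143 chords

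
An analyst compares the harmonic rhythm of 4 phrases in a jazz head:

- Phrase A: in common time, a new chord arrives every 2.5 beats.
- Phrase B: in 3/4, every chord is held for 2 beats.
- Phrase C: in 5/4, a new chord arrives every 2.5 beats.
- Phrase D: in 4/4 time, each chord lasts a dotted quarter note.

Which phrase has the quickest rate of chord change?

A: 4 beats/bar ÷ 2.5 beats/chord = 1.6 chords/bar.
B: 3 beats/bar ÷ 2 beats/chord = 1.5 chords/bar.
C: 5 beats/bar ÷ 2.5 beats/chord = 2 chords/bar.
D: 4 beats/bar ÷ 1.5 beats/chord = 8/3 chords/bar.
Fastest is D at 8/3 chords/bar.

Phrase D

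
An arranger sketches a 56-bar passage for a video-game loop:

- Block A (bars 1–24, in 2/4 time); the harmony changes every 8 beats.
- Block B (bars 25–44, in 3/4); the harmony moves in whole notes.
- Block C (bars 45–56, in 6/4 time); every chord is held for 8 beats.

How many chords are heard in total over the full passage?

30 chords

A: 24 bars × 2 beats = 48 beats; 8 beats/chord → 6 chords.
B: 20 bars × 3 beats = 60 beats; 4 beats/chord → 15 chords.
C: 12 bars × 6 beats = 72 beats; 8 beats/chord → 9 chords.
Total: 6 + 15 + 9 = 30.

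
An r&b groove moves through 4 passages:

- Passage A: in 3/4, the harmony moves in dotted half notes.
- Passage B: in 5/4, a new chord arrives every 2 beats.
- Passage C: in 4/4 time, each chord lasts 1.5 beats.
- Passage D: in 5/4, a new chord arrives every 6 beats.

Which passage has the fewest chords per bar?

A: 3/3 = 1 chord/bar.
B: 5/2 = 2.5 chords/bar.
C: 4/1.5 = 8/3 chords/bar.
D: 5/6 = 5/6 chords/bar.
Slowest is D at 5/6 chords/bar.

Passage D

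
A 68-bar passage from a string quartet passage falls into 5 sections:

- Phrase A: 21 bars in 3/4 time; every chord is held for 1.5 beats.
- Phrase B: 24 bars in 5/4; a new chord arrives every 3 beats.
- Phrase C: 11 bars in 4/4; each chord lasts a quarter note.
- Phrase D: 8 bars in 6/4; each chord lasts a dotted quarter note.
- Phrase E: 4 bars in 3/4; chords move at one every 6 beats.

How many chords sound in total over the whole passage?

160 chords

A: 21 bars × 3 beats = 63 beats; 1.5 beats/chord → 42 chords.
B: 24 bars × 5 beats = 120 beats; 3 beats/chord → 40 chords.
C: 11 bars × 4 beats = 44 beats; 1 beat/chord → 44 chords.
D: 8 bars × 6 beats = 48 beats; 1.5 beats/chord → 32 chords.
E: 4 bars × 3 beats = 12 beats; 6 beats/chord → 2 chords.
Total: 42 + 40 + 44 + 32 + 2 = 160.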